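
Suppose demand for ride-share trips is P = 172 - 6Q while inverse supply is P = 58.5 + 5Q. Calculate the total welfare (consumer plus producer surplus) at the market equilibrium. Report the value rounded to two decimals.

Set 172 - 6Q = 58.5 + 5Q, which gives 113.5 = 11Q, so Q* = 10.3182 and P* = 172 - 6(10.3182) = 110.0909.
CS = (1/2)(10.3182)(61.9091) = 319.3946 and PS = (1/2)(10.3182)(51.5909) = 266.1622, so total surplus = 585.5568.

585.56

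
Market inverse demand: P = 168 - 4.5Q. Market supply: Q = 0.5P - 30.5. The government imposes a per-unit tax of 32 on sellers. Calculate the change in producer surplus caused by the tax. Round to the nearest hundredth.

-137.85

Rewriting supply in inverse form: P = 61 + 2Q.
Pre-tax equilibrium: 168 - 4.5Q = 61 + 2Q gives Q* = 16.4615, P* = 93.9231.
With the tax, sellers need 32 more per unit: 168 - 4.5Q = 61 + 2Q + 32, so Q_t = 11.5385. Buyers pay P_b = 116.0769; sellers receive P_s = P_b - 32 = 84.0769.
PS falls from (1/2)(16.4615)(32.9231) = 270.9822 to (1/2)(11.5385)(23.0769) = 133.1361, a change of -137.8462.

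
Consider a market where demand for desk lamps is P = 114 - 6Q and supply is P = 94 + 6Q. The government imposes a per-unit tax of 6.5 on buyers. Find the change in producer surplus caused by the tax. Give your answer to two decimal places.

Without the tax, 114 - 6Q = 94 + 6Q so Q* = 1.6667 and P* = 104.
With the tax, buyers' net willingness to pay falls by 6.5: (114 - 6.5) - 6Q = 94 + 6Q, so Q_t = 1.125. Buyers pay P_b = 107.25; sellers receive P_s = P_b - 6.5 = 100.75.
PS falls from (1/2)(1.6667)(10) = 8.3333 to (1/2)(1.125)(6.75) = 3.7969, a change of -4.5365.

-4.54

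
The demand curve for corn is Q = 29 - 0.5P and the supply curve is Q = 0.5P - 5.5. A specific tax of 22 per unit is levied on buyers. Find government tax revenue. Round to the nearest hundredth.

137.50

Rewriting demand in inverse form: P = 58 - 2Q.
Rewriting supply in inverse form: P = 11 + 2Q.
Pre-tax equilibrium: 58 - 2Q = 11 + 2Q gives Q* = 11.75, P* = 34.5.
With the tax, buyers' net willingness to pay falls by 22: (58 - 22) - 2Q = 11 + 2Q, so Q_t = 6.25. Buyers pay P_b = 45.5; sellers receive P_s = P_b - 22 = 23.5.
Revenue is the tax times quantity traded: 22 x 6.25 = 137.5.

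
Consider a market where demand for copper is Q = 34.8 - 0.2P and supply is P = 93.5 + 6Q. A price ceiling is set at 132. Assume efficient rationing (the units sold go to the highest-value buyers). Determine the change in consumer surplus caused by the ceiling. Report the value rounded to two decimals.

32.68

Rewriting demand in inverse form: P = 174 - 5Q.
Free-market equilibrium: 174 - 5Q = 93.5 + 6Q gives Q* = 7.3182, P* = 137.4091.
At P = 132, sellers supply (132 - 93.5)/6 = 6.4167 while buyers want more, so the quantity traded is 6.4167 at price 132.
CS goes from (1/2)(7.3182)(36.5909) = 133.8895 to 166.566 (computed as (174 - 132)(6.4167) - (1/2)(5)(6.4167)^2), a change of 32.6765.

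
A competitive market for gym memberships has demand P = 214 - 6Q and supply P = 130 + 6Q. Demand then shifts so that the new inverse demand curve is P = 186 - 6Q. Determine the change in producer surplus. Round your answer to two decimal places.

Initial equilibrium: Q_0 = 7, P_0 = 172; CS_0 = (1/2)(7)(42) = 147, PS_0 = (1/2)(7)(42) = 147.
New equilibrium: 186 - 6Q = 130 + 6Q gives Q_1 = 4.6667, P_1 = 158; CS_1 = 65.3333, PS_1 = 65.3333.
Change in producer surplus = 65.3333 - 147 = -81.6667.

-81.67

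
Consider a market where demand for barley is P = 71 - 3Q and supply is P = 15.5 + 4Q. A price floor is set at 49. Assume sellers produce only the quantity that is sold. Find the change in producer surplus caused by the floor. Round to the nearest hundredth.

12.39

Free-market equilibrium: 71 - 3Q = 15.5 + 4Q gives Q* = 7.9286, P* = 47.2143.
At P = 49, buyers demand (71 - 49)/3 = 7.3333 while sellers would supply more, so the quantity traded is 7.3333 at price 49.
PS goes from (1/2)(7.9286)(31.7143) = 125.7245 to 138.1111 (computed as (49 - 15.5)(7.3333) - (1/2)(4)(7.3333)^2), a change of 12.3866.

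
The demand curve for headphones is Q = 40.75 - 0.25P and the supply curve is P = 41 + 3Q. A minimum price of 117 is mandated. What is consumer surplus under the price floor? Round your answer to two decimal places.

Rewriting demand in inverse form: P = 163 - 4Q.
Without the control, 163 - 4Q = 41 + 3Q so Q* = 17.4286 and P* = 93.2857.
At the floor price 117, quantity demanded is (163 - 117)/4 = 11.5; demand is the short side, so Q = 11.5 trades at P = 117.
CS is the triangle under demand above 117: (1/2)(11.5)(163 - 117) = 264.5.

264.50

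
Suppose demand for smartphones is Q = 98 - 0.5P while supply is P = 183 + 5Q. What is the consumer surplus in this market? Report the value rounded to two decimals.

3.45

Rewriting demand in inverse form: P = 196 - 2Q.
Equilibrium: 196 - 2Q = 183 + 5Q, so Q* = 1.8571 and P* = 192.2857.
CS is the area between the demand curve and P* from 0 to Q*: (1/2)(1.8571)(3.7143) = 3.449.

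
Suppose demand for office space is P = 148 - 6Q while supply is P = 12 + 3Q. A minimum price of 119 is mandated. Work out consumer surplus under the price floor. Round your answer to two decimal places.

70.08

Free-market equilibrium: 148 - 6Q = 12 + 3Q gives Q* = 15.1111, P* = 57.3333.
At P = 119, buyers demand (148 - 119)/6 = 4.8333 while sellers would supply more, so the quantity traded is 4.8333 at price 119.
CS is the triangle under demand above 119: (1/2)(4.8333)(148 - 119) = 70.0833.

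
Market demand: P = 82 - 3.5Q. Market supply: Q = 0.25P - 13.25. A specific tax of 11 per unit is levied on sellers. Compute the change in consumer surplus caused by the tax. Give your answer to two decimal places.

Rewriting supply in inverse form: P = 53 + 4Q.
Without the tax, 82 - 3.5Q = 53 + 4Q so Q* = 3.8667 and P* = 68.4667.
A tax on sellers shifts supply up by 11: 82 - 3.5Q = 53 + 4Q + 11, so Q_t = 2.4. Buyers pay P_b = 73.6; sellers receive P_s = P_b - 11 = 62.6.
CS falls from (1/2)(3.8667)(13.5333) = 26.1644 to (1/2)(2.4)(8.4) = 10.08, a change of -16.0844.

-16.08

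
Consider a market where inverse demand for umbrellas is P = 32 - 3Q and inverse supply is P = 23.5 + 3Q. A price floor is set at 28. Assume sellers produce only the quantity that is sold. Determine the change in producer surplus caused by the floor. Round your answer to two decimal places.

0.32

Without the control, 32 - 3Q = 23.5 + 3Q so Q* = 1.4167 and P* = 27.75.
At the floor price 28, quantity demanded is (32 - 28)/3 = 1.3333; demand is the short side, so Q = 1.3333 trades at P = 28.
PS goes from (1/2)(1.4167)(4.25) = 3.0104 to 3.3333 (computed as (28 - 23.5)(1.3333) - (1/2)(3)(1.3333)^2), a change of 0.3229.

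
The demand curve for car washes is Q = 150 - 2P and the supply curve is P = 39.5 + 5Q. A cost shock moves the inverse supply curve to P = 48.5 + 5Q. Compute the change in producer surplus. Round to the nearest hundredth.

Rewriting demand in inverse form: P = 75 - 0.5Q.
Initial equilibrium: Q_0 = 6.4545, P_0 = 71.7727; CS_0 = (1/2)(6.4545)(3.2273) = 10.4153, PS_0 = (1/2)(6.4545)(32.2727) = 104.1529.
New equilibrium: 75 - 0.5Q = 48.5 + 5Q gives Q_1 = 4.8182, P_1 = 72.5909; CS_1 = 5.8037, PS_1 = 58.0372.
Change in producer surplus = 58.0372 - 104.1529 = -46.1157.

-46.12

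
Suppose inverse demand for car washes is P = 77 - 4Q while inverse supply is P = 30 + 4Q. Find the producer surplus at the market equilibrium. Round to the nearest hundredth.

Setting demand equal to supply, 47 = 8Q, so Q* = 5.875 and P* = 53.5.
PS is the area between P* and the supply curve from 0 to Q*: (1/2)(5.875)(23.5) = 69.0312.

69.03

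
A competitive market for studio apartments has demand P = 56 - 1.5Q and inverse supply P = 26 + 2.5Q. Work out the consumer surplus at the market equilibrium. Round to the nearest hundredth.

Setting demand equal to supply, 30 = 4Q, so Q* = 7.5 and P* = 44.75.
The demand choke price is 56, so CS = (1/2)(Q*)(56 - P*) = (1/2)(7.5)(11.25) = 42.1875.

42.19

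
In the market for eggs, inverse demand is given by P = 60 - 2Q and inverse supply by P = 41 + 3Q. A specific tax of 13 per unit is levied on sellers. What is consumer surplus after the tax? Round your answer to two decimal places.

1.44

Pre-tax equilibrium: 60 - 2Q = 41 + 3Q gives Q* = 3.8, P* = 52.4.
A tax on sellers shifts supply up by 13: 60 - 2Q = 41 + 3Q + 13, so Q_t = 1.2. Buyers pay P_b = 57.6; sellers receive P_s = P_b - 13 = 44.6.
Consumer surplus is the triangle under demand above P_b: (1/2)(1.2)(60 - 57.6) = 1.44.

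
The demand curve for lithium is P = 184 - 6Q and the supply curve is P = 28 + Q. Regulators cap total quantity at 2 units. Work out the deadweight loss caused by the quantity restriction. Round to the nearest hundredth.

Unrestricted equilibrium: Q* = (184 - 28)/(6 + 1) = 22.2857.
At Q = 2 the demand price is 184 - 6(2) = 172 and the supply price is 28 + (2) = 30.
DWL = (1/2)(gap between curves at 2) x (Q* - 2) = (1/2)(142)(20.2857) = 1440.2857.

1440.29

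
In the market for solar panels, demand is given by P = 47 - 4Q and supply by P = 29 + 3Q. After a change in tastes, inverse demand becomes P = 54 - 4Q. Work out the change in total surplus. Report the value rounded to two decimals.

Initial equilibrium: Q_0 = 2.5714, P_0 = 36.7143; CS_0 = (1/2)(2.5714)(10.2857) = 13.2245, PS_0 = (1/2)(2.5714)(7.7143) = 9.9184.
New equilibrium: 54 - 4Q = 29 + 3Q gives Q_1 = 3.5714, P_1 = 39.7143; CS_1 = 25.5102, PS_1 = 19.1327.
Change in total surplus = (25.5102 + 19.1327) - (13.2245 + 9.9184) = 21.5.

21.50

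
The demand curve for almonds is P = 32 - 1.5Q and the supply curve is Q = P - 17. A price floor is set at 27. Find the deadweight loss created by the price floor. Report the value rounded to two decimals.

Rewriting supply in inverse form: P = 17 + Q.
Without the control, 32 - 1.5Q = 17 + Q so Q* = 6 and P* = 23.
At the floor price 27, quantity demanded is (32 - 27)/1.5 = 3.3333; demand is the short side, so Q = 3.3333 trades at P = 27.
At Q = 3.3333 the demand price is 27 and the supply price is 20.3333. Deadweight loss is the triangle between the curves from 3.3333 to 6: (1/2)(27 - 20.3333)(6 - 3.3333) = 8.8889.

8.89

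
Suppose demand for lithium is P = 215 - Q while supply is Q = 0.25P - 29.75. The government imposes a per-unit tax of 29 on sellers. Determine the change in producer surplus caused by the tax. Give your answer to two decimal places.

-378.16

Rewriting supply in inverse form: P = 119 + 4Q.
Without the tax, 215 - Q = 119 + 4Q so Q* = 19.2 and P* = 195.8.
A tax on sellers shifts supply up by 29: 215 - Q = 119 + 4Q + 29, so Q_t = 13.4. Buyers pay P_b = 201.6; sellers receive P_s = P_b - 29 = 172.6.
PS falls from (1/2)(19.2)(76.8) = 737.28 to (1/2)(13.4)(53.6) = 359.12, a change of -378.16.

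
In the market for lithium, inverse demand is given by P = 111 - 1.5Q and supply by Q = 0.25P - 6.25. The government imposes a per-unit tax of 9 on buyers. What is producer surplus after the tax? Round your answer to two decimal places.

Rewriting supply in inverse form: P = 25 + 4Q.
Without the tax, 111 - 1.5Q = 25 + 4Q so Q* = 15.6364 and P* = 87.5455.
With the tax, buyers' net willingness to pay falls by 9: (111 - 9) - 1.5Q = 25 + 4Q, so Q_t = 14. Buyers pay P_b = 90; sellers receive P_s = P_b - 9 = 81.
PS = (1/2)(Q_t)(P_s - 25) = (1/2)(14)(56) = 392.

392.00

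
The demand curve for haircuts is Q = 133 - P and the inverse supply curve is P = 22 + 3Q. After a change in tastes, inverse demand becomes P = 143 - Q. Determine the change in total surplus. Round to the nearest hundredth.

290.00

Rewriting demand in inverse form: P = 133 - Q.
Initial equilibrium: Q_0 = 27.75, P_0 = 105.25; CS_0 = (1/2)(27.75)(27.75) = 385.0312, PS_0 = (1/2)(27.75)(83.25) = 1155.0938.
New equilibrium: 143 - Q = 22 + 3Q gives Q_1 = 30.25, P_1 = 112.75; CS_1 = 457.5312, PS_1 = 1372.5938.
Change in total surplus = (457.5312 + 1372.5938) - (385.0312 + 1155.0938) = 290.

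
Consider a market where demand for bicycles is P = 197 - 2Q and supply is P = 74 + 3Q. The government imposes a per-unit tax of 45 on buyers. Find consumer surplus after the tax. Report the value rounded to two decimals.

Without the tax, 197 - 2Q = 74 + 3Q so Q* = 24.6 and P* = 147.8.
With the tax, buyers' net willingness to pay falls by 45: (197 - 45) - 2Q = 74 + 3Q, so Q_t = 15.6. Buyers pay P_b = 165.8; sellers receive P_s = P_b - 45 = 120.8.
CS = (1/2)(Q_t)(197 - P_b) = (1/2)(15.6)(31.2) = 243.36.

243.36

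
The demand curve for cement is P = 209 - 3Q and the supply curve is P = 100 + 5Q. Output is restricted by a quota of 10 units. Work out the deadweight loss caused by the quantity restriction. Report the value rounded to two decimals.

52.56

Unrestricted equilibrium: Q* = (209 - 100)/(3 + 5) = 13.625.
At Q = 10 the demand price is 209 - 3(10) = 179 and the supply price is 100 + 5(10) = 150.
Deadweight loss is the triangle between the curves from 10 to 13.625: (1/2)(179 - 150)(13.625 - 10) = 52.5625.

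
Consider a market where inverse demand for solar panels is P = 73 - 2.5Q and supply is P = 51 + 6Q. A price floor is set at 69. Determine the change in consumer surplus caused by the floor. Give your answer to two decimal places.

Free-market equilibrium: 73 - 2.5Q = 51 + 6Q gives Q* = 2.5882, P* = 66.5294.
At the floor price 69, quantity demanded is (73 - 69)/2.5 = 1.6; demand is the short side, so Q = 1.6 trades at P = 69.
CS goes from (1/2)(2.5882)(6.4706) = 8.3737 to 3.2 (computed as (73 - 69)(1.6) - (1/2)(2.5)(1.6)^2), a change of -5.1737.

-5.17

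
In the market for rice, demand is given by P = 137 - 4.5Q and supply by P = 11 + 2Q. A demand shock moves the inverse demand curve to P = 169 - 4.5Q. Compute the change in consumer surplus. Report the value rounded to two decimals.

483.98

Initial equilibrium: Q_0 = 19.3846, P_0 = 49.7692; CS_0 = (1/2)(19.3846)(87.2308) = 845.4675, PS_0 = (1/2)(19.3846)(38.7692) = 375.7633.
New equilibrium: 169 - 4.5Q = 11 + 2Q gives Q_1 = 24.3077, P_1 = 59.6154; CS_1 = 1329.4438, PS_1 = 590.8639.
Change in consumer surplus = 1329.4438 - 845.4675 = 483.9763.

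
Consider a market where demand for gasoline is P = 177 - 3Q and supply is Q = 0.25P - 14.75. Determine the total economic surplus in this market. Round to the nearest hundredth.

994.57

Rewriting supply in inverse form: P = 59 + 4Q.
Setting demand equal to supply, 118 = 7Q, so Q* = 16.8571 and P* = 126.4286.
Total surplus is the full triangle between the curves from 0 to Q*: (1/2)(16.8571)(177 - 59) = 994.5714.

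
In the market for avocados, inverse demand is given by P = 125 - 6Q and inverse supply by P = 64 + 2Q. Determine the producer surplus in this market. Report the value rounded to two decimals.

58.14

Set 125 - 6Q = 64 + 2Q, which gives 61 = 8Q, so Q* = 7.625 and P* = 125 - 6(7.625) = 79.25.
PS is the area between P* and the supply curve from 0 to Q*: (1/2)(7.625)(15.25) = 58.1406.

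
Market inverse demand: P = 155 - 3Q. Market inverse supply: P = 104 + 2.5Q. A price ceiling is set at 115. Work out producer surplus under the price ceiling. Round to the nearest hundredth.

Free-market equilibrium: 155 - 3Q = 104 + 2.5Q gives Q* = 9.2727, P* = 127.1818.
At the ceiling price 115, quantity supplied is (115 - 104)/2.5 = 4.4; supply is the short side, so Q = 4.4 trades at P = 115.
PS is the triangle above supply below 115: (1/2)(4.4)(115 - 104) = 24.2.

24.20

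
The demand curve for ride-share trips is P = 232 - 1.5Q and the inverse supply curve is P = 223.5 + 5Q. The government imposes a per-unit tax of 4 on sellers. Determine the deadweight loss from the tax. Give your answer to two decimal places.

Without the tax, 232 - 1.5Q = 223.5 + 5Q so Q* = 1.3077 and P* = 230.0385.
With the tax, sellers need 4 more per unit: 232 - 1.5Q = 223.5 + 5Q + 4, so Q_t = 0.6923. Buyers pay P_b = 230.9615; sellers receive P_s = P_b - 4 = 226.9615.
Deadweight loss is the triangle between the curves from Q_t to Q*: (1/2)(1.3077 - 0.6923)(4) = 1.2308.

1.23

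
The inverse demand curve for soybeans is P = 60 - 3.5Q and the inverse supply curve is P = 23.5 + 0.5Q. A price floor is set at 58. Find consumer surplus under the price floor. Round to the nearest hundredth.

Without the control, 60 - 3.5Q = 23.5 + 0.5Q so Q* = 9.125 and P* = 28.0625.
At the floor price 58, quantity demanded is (60 - 58)/3.5 = 0.5714; demand is the short side, so Q = 0.5714 trades at P = 58.
CS is the triangle under demand above 58: (1/2)(0.5714)(60 - 58) = 0.5714.

0.57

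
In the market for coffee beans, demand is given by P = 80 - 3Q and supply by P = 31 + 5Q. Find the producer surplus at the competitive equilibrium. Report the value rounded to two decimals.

Set 80 - 3Q = 31 + 5Q, which gives 49 = 8Q, so Q* = 6.125 and P* = 80 - 3(6.125) = 61.625.
Producer surplus is the triangle above supply below P*: (1/2)(6.125)(61.625 - 31) = (1/2)(6.125)(30.625) = 93.7891.

93.79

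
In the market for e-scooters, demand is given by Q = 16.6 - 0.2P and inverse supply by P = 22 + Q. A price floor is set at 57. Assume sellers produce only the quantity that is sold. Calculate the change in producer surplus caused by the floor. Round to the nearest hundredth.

Rewriting demand in inverse form: P = 83 - 5Q.
Without the control, 83 - 5Q = 22 + Q so Q* = 10.1667 and P* = 32.1667.
At P = 57, buyers demand (83 - 57)/5 = 5.2 while sellers would supply more, so the quantity traded is 5.2 at price 57.
PS goes from (1/2)(10.1667)(10.1667) = 51.6806 to 168.48 (computed as (57 - 22)(5.2) - (1/2)(1)(5.2)^2), a change of 116.7994.

116.80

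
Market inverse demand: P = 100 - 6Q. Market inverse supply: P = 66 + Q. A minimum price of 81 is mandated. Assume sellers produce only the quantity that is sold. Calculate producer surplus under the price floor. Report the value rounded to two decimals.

42.49

Free-market equilibrium: 100 - 6Q = 66 + Q gives Q* = 4.8571, P* = 70.8571.
At P = 81, buyers demand (100 - 81)/6 = 3.1667 while sellers would supply more, so the quantity traded is 3.1667 at price 81.
The supply price at Q = 3.1667 is 69.1667. PS is the trapezoid between 81 and supply over [0, 3.1667]: (1/2)[(81 - 66) + (81 - 69.1667)](3.1667) = 42.4861.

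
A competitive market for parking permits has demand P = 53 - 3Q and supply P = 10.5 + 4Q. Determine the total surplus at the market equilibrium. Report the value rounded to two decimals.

Set 53 - 3Q = 10.5 + 4Q, which gives 42.5 = 7Q, so Q* = 6.0714 and P* = 53 - 3(6.0714) = 34.7857.
Total surplus is the full triangle between the curves from 0 to Q*: (1/2)(6.0714)(53 - 10.5) = 129.0179.

129.02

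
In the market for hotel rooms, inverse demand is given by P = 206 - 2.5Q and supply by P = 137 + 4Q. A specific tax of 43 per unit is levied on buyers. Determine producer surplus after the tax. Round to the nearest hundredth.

32.00

Pre-tax equilibrium: 206 - 2.5Q = 137 + 4Q gives Q* = 10.6154, P* = 179.4615.
With the tax, buyers' net willingness to pay falls by 43: (206 - 43) - 2.5Q = 137 + 4Q, so Q_t = 4. Buyers pay P_b = 196; sellers receive P_s = P_b - 43 = 153.
PS = (1/2)(Q_t)(P_s - 137) = (1/2)(4)(16) = 32.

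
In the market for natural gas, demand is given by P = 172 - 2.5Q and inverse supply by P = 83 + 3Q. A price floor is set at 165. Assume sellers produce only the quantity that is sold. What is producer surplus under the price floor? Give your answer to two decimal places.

Free-market equilibrium: 172 - 2.5Q = 83 + 3Q gives Q* = 16.1818, P* = 131.5455.
At the floor price 165, quantity demanded is (172 - 165)/2.5 = 2.8; demand is the short side, so Q = 2.8 trades at P = 165.
The supply price at Q = 2.8 is 91.4. PS is the trapezoid between 165 and supply over [0, 2.8]: (1/2)[(165 - 83) + (165 - 91.4)](2.8) = 217.84.

217.84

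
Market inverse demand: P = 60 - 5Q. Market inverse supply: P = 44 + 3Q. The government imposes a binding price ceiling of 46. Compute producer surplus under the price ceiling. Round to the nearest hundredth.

0.67

Without the control, 60 - 5Q = 44 + 3Q so Q* = 2 and P* = 50.
At the ceiling price 46, quantity supplied is (46 - 44)/3 = 0.6667; supply is the short side, so Q = 0.6667 trades at P = 46.
PS is the triangle above supply below 46: (1/2)(0.6667)(46 - 44) = 0.6667.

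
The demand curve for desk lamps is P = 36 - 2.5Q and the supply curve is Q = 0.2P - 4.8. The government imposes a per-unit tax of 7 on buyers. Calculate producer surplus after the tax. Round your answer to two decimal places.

Rewriting supply in inverse form: P = 24 + 5Q.
Without the tax, 36 - 2.5Q = 24 + 5Q so Q* = 1.6 and P* = 32.
With the tax, buyers' net willingness to pay falls by 7: (36 - 7) - 2.5Q = 24 + 5Q, so Q_t = 0.6667. Buyers pay P_b = 34.3333; sellers receive P_s = P_b - 7 = 27.3333.
PS = (1/2)(Q_t)(P_s - 24) = (1/2)(0.6667)(3.3333) = 1.1111.

1.11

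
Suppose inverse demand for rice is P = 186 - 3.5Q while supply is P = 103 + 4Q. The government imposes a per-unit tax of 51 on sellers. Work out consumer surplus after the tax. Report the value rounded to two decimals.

31.86

Pre-tax equilibrium: 186 - 3.5Q = 103 + 4Q gives Q* = 11.0667, P* = 147.2667.
A tax on sellers shifts supply up by 51: 186 - 3.5Q = 103 + 4Q + 51, so Q_t = 4.2667. Buyers pay P_b = 171.0667; sellers receive P_s = P_b - 51 = 120.0667.
CS = (1/2)(Q_t)(186 - P_b) = (1/2)(4.2667)(14.9333) = 31.8578.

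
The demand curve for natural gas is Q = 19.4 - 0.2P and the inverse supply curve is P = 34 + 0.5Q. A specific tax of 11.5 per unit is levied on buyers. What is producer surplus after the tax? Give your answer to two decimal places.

Rewriting demand in inverse form: P = 97 - 5Q.
Without the tax, 97 - 5Q = 34 + 0.5Q so Q* = 11.4545 and P* = 39.7273.
With the tax, buyers' net willingness to pay falls by 11.5: (97 - 11.5) - 5Q = 34 + 0.5Q, so Q_t = 9.3636. Buyers pay P_b = 50.1818; sellers receive P_s = P_b - 11.5 = 38.6818.
Producer surplus is the triangle above supply below P_s: (1/2)(9.3636)(38.6818 - 34) = 21.9194.

21.92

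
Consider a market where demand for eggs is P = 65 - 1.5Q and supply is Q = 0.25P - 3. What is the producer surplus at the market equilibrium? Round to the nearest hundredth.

Rewriting supply in inverse form: P = 12 + 4Q.
Setting demand equal to supply, 53 = 5.5Q, so Q* = 9.6364 and P* = 50.5455.
The supply curve's price intercept is 12, so PS = (1/2)(Q*)(P* - 12) = (1/2)(9.6364)(38.5455) = 185.719.

185.72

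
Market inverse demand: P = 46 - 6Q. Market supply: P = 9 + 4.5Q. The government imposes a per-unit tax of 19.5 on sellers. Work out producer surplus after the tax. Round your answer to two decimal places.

Without the tax, 46 - 6Q = 9 + 4.5Q so Q* = 3.5238 and P* = 24.8571.
With the tax, sellers need 19.5 more per unit: 46 - 6Q = 9 + 4.5Q + 19.5, so Q_t = 1.6667. Buyers pay P_b = 36; sellers receive P_s = P_b - 19.5 = 16.5.
Producer surplus is the triangle above supply below P_s: (1/2)(1.6667)(16.5 - 9) = 6.25.

6.25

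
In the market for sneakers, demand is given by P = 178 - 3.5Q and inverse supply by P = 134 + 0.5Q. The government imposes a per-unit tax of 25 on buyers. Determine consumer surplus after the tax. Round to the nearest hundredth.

39.48

Pre-tax equilibrium: 178 - 3.5Q = 134 + 0.5Q gives Q* = 11, P* = 139.5.
A tax on buyers shifts demand down by 25: (178 - 25) - 3.5Q = 134 + 0.5Q, so Q_t = 4.75. Buyers pay P_b = 161.375; sellers receive P_s = P_b - 25 = 136.375.
Consumer surplus is the triangle under demand above P_b: (1/2)(4.75)(178 - 161.375) = 39.4844.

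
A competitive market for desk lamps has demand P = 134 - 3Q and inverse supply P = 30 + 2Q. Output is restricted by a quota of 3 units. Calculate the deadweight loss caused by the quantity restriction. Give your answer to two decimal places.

Without the quota, 134 - 3Q = 30 + 2Q gives Q* = 20.8.
At Q = 3 the demand price is 134 - 3(3) = 125 and the supply price is 30 + 2(3) = 36.
Deadweight loss is the triangle between the curves from 3 to 20.8: (1/2)(125 - 36)(20.8 - 3) = 792.1.

792.10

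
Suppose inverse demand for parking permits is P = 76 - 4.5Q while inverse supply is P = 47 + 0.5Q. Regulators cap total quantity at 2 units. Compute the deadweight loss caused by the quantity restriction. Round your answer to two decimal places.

Unrestricted equilibrium: Q* = (76 - 47)/(4.5 + 0.5) = 5.8.
At Q = 2 the demand price is 76 - 4.5(2) = 67 and the supply price is 47 + 0.5(2) = 48.
Deadweight loss is the triangle between the curves from 2 to 5.8: (1/2)(67 - 48)(5.8 - 2) = 36.1.

36.10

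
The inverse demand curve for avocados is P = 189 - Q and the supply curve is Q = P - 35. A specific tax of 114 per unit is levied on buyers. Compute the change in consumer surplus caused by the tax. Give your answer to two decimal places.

-2764.50

Rewriting supply in inverse form: P = 35 + Q.
Pre-tax equilibrium: 189 - Q = 35 + Q gives Q* = 77, P* = 112.
A tax on buyers shifts demand down by 114: (189 - 114) - Q = 35 + Q, so Q_t = 20. Buyers pay P_b = 169; sellers receive P_s = P_b - 114 = 55.
CS falls from (1/2)(77)(77) = 2964.5 to (1/2)(20)(20) = 200, a change of -2764.5.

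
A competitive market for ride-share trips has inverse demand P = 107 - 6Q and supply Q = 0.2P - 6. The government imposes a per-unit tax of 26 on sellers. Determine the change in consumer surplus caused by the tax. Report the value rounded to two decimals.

Rewriting supply in inverse form: P = 30 + 5Q.
Without the tax, 107 - 6Q = 30 + 5Q so Q* = 7 and P* = 65.
With the tax, sellers need 26 more per unit: 107 - 6Q = 30 + 5Q + 26, so Q_t = 4.6364. Buyers pay P_b = 79.1818; sellers receive P_s = P_b - 26 = 53.1818.
Consumers lose the trapezoid between P* and P_b out to Q_t plus the triangle from Q_t to Q*: change in CS = 64.4876 - 147 = -82.5124.

-82.51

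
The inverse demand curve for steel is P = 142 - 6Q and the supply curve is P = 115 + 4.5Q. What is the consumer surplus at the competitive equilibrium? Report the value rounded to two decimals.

Setting demand equal to supply, 27 = 10.5Q, so Q* = 2.5714 and P* = 126.5714.
The demand choke price is 142, so CS = (1/2)(Q*)(142 - P*) = (1/2)(2.5714)(15.4286) = 19.8367.

19.84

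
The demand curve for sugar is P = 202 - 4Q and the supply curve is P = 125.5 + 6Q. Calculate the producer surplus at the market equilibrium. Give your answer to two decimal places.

Set 202 - 4Q = 125.5 + 6Q, which gives 76.5 = 10Q, so Q* = 7.65 and P* = 202 - 4(7.65) = 171.4.
The supply curve's price intercept is 125.5, so PS = (1/2)(Q*)(P* - 125.5) = (1/2)(7.65)(45.9) = 175.5675.

175.57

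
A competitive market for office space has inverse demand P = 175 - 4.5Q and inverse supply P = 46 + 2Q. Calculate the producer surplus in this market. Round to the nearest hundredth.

Set 175 - 4.5Q = 46 + 2Q, which gives 129 = 6.5Q, so Q* = 19.8462 and P* = 175 - 4.5(19.8462) = 85.6923.
The supply curve's price intercept is 46, so PS = (1/2)(Q*)(P* - 46) = (1/2)(19.8462)(39.6923) = 393.8698.

393.87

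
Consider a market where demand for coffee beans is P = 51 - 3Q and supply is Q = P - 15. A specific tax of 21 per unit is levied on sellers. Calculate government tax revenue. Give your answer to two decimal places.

78.75

Rewriting supply in inverse form: P = 15 + Q.
Pre-tax equilibrium: 51 - 3Q = 15 + Q gives Q* = 9, P* = 24.
With the tax, sellers need 21 more per unit: 51 - 3Q = 15 + Q + 21, so Q_t = 3.75. Buyers pay P_b = 39.75; sellers receive P_s = P_b - 21 = 18.75.
Revenue is the tax times quantity traded: 21 x 3.75 = 78.75.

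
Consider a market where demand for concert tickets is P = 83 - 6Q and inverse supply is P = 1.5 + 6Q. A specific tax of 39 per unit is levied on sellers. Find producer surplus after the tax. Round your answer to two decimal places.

37.63

Without the tax, 83 - 6Q = 1.5 + 6Q so Q* = 6.7917 and P* = 42.25.
With the tax, sellers need 39 more per unit: 83 - 6Q = 1.5 + 6Q + 39, so Q_t = 3.5417. Buyers pay P_b = 61.75; sellers receive P_s = P_b - 39 = 22.75.
Producer surplus is the triangle above supply below P_s: (1/2)(3.5417)(22.75 - 1.5) = 37.6302.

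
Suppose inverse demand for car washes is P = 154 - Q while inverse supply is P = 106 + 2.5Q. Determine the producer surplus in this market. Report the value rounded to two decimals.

Setting demand equal to supply, 48 = 3.5Q, so Q* = 13.7143 and P* = 140.2857.
PS is the area between P* and the supply curve from 0 to Q*: (1/2)(13.7143)(34.2857) = 235.102.

235.10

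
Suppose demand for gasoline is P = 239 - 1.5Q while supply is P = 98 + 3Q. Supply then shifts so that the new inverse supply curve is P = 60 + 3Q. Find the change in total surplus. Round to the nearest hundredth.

1351.11

Initial equilibrium: Q_0 = 31.3333, P_0 = 192; CS_0 = (1/2)(31.3333)(47) = 736.3333, PS_0 = (1/2)(31.3333)(94) = 1472.6667.
New equilibrium: 239 - 1.5Q = 60 + 3Q gives Q_1 = 39.7778, P_1 = 179.3333; CS_1 = 1186.7037, PS_1 = 2373.4074.
Change in total surplus = (1186.7037 + 2373.4074) - (736.3333 + 1472.6667) = 1351.1111.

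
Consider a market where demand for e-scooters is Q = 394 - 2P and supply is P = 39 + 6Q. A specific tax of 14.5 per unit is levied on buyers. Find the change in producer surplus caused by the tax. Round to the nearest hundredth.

-310.42

Rewriting demand in inverse form: P = 197 - 0.5Q.
Without the tax, 197 - 0.5Q = 39 + 6Q so Q* = 24.3077 and P* = 184.8462.
A tax on buyers shifts demand down by 14.5: (197 - 14.5) - 0.5Q = 39 + 6Q, so Q_t = 22.0769. Buyers pay P_b = 185.9615; sellers receive P_s = P_b - 14.5 = 171.4615.
Producers lose the trapezoid between P_s and P* out to Q_t plus the triangle from Q_t to Q*: change in PS = 1462.1716 - 1772.5917 = -310.4201.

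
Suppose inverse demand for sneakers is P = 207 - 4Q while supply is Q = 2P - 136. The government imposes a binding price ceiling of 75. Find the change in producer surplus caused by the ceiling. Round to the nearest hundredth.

Rewriting supply in inverse form: P = 68 + 0.5Q.
Free-market equilibrium: 207 - 4Q = 68 + 0.5Q gives Q* = 30.8889, P* = 83.4444.
At P = 75, sellers supply (75 - 68)/0.5 = 14 while buyers want more, so the quantity traded is 14 at price 75.
PS goes from (1/2)(30.8889)(15.4444) = 238.5309 to 49 (computed as (75 - 68)(14) - (1/2)(0.5)(14)^2), a change of -189.5309.

-189.53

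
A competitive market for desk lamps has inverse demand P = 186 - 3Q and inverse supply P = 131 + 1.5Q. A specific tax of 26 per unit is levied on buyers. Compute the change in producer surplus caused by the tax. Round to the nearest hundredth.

Without the tax, 186 - 3Q = 131 + 1.5Q so Q* = 12.2222 and P* = 149.3333.
With the tax, buyers' net willingness to pay falls by 26: (186 - 26) - 3Q = 131 + 1.5Q, so Q_t = 6.4444. Buyers pay P_b = 166.6667; sellers receive P_s = P_b - 26 = 140.6667.
Producers lose the trapezoid between P_s and P* out to Q_t plus the triangle from Q_t to Q*: change in PS = 31.1481 - 112.037 = -80.8889.

-80.89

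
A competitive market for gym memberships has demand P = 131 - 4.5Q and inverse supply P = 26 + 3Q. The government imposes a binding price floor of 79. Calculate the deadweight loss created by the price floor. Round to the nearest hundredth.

22.41

Without the control, 131 - 4.5Q = 26 + 3Q so Q* = 14 and P* = 68.
At P = 79, buyers demand (131 - 79)/4.5 = 11.5556 while sellers would supply more, so the quantity traded is 11.5556 at price 79.
At Q = 11.5556 the demand price is 79 and the supply price is 60.6667. Deadweight loss is the triangle between the curves from 11.5556 to 14: (1/2)(79 - 60.6667)(14 - 11.5556) = 22.4074.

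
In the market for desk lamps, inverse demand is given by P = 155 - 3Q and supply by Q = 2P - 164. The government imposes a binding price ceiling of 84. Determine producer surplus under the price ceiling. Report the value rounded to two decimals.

Rewriting supply in inverse form: P = 82 + 0.5Q.
Free-market equilibrium: 155 - 3Q = 82 + 0.5Q gives Q* = 20.8571, P* = 92.4286.
At P = 84, sellers supply (84 - 82)/0.5 = 4 while buyers want more, so the quantity traded is 4 at price 84.
PS is the triangle above supply below 84: (1/2)(4)(84 - 82) = 4.

4.00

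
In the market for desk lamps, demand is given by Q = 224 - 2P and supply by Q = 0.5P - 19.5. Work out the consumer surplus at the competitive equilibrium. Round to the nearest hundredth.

213.16

Rewriting demand in inverse form: P = 112 - 0.5Q.
Rewriting supply in inverse form: P = 39 + 2Q.
Equilibrium: 112 - 0.5Q = 39 + 2Q, so Q* = 29.2 and P* = 97.4.
Consumer surplus is the triangle under demand above P*: (1/2)(29.2)(112 - 97.4) = (1/2)(29.2)(14.6) = 213.16.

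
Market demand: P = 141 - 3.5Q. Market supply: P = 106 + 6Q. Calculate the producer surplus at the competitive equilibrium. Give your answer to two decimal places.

40.72

Set 141 - 3.5Q = 106 + 6Q, which gives 35 = 9.5Q, so Q* = 3.6842 and P* = 141 - 3.5(3.6842) = 128.1053.
Producer surplus is the triangle above supply below P*: (1/2)(3.6842)(128.1053 - 106) = (1/2)(3.6842)(22.1053) = 40.7202.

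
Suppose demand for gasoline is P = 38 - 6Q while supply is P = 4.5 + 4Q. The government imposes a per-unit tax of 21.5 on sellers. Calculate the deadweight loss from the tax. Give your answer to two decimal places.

23.11

Pre-tax equilibrium: 38 - 6Q = 4.5 + 4Q gives Q* = 3.35, P* = 17.9.
With the tax, sellers need 21.5 more per unit: 38 - 6Q = 4.5 + 4Q + 21.5, so Q_t = 1.2. Buyers pay P_b = 30.8; sellers receive P_s = P_b - 21.5 = 9.3.
The welfare triangle lost has base Q* - Q_t = 2.15 and height t = 21.5, so DWL = (1/2)(2.15)(21.5) = 23.1125.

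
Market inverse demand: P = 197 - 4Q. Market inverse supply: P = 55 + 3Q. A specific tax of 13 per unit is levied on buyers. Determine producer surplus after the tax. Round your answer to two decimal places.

509.42

Without the tax, 197 - 4Q = 55 + 3Q so Q* = 20.2857 and P* = 115.8571.
With the tax, buyers' net willingness to pay falls by 13: (197 - 13) - 4Q = 55 + 3Q, so Q_t = 18.4286. Buyers pay P_b = 123.2857; sellers receive P_s = P_b - 13 = 110.2857.
Producer surplus is the triangle above supply below P_s: (1/2)(18.4286)(110.2857 - 55) = 509.4184.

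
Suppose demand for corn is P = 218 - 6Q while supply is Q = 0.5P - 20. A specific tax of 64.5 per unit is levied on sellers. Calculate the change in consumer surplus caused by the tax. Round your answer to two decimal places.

-881.33

Rewriting supply in inverse form: P = 40 + 2Q.
Pre-tax equilibrium: 218 - 6Q = 40 + 2Q gives Q* = 22.25, P* = 84.5.
With the tax, sellers need 64.5 more per unit: 218 - 6Q = 40 + 2Q + 64.5, so Q_t = 14.1875. Buyers pay P_b = 132.875; sellers receive P_s = P_b - 64.5 = 68.375.
Consumers lose the trapezoid between P* and P_b out to Q_t plus the triangle from Q_t to Q*: change in CS = 603.8555 - 1485.1875 = -881.332.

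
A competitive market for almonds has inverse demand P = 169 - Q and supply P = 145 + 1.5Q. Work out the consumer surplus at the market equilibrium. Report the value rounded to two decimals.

Set 169 - Q = 145 + 1.5Q, which gives 24 = 2.5Q, so Q* = 9.6 and P* = 169 - (9.6) = 159.4.
CS is the area between the demand curve and P* from 0 to Q*: (1/2)(9.6)(9.6) = 46.08.

46.08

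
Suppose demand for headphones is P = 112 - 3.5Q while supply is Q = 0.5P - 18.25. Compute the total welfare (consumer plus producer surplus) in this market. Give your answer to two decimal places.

518.20

Rewriting supply in inverse form: P = 36.5 + 2Q.
Equilibrium: 112 - 3.5Q = 36.5 + 2Q, so Q* = 13.7273 and P* = 63.9545.
Total surplus is the full triangle between the curves from 0 to Q*: (1/2)(13.7273)(112 - 36.5) = 518.2045.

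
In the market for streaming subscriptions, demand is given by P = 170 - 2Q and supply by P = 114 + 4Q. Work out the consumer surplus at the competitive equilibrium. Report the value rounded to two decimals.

87.11

Equilibrium: 170 - 2Q = 114 + 4Q, so Q* = 9.3333 and P* = 151.3333.
The demand choke price is 170, so CS = (1/2)(Q*)(170 - P*) = (1/2)(9.3333)(18.6667) = 87.1111.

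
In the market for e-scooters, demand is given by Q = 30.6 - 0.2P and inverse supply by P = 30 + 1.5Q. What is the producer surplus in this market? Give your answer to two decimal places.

Rewriting demand in inverse form: P = 153 - 5Q.
Equilibrium: 153 - 5Q = 30 + 1.5Q, so Q* = 18.9231 and P* = 58.3846.
The supply curve's price intercept is 30, so PS = (1/2)(Q*)(P* - 30) = (1/2)(18.9231)(28.3846) = 268.5621.

268.56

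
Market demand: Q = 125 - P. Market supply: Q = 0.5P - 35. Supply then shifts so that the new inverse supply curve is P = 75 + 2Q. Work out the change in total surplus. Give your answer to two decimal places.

Rewriting demand in inverse form: P = 125 - Q.
Rewriting supply in inverse form: P = 70 + 2Q.
Initial equilibrium: Q_0 = 18.3333, P_0 = 106.6667; CS_0 = (1/2)(18.3333)(18.3333) = 168.0556, PS_0 = (1/2)(18.3333)(36.6667) = 336.1111.
New equilibrium: 125 - Q = 75 + 2Q gives Q_1 = 16.6667, P_1 = 108.3333; CS_1 = 138.8889, PS_1 = 277.7778.
Change in total surplus = (138.8889 + 277.7778) - (168.0556 + 336.1111) = -87.5.

-87.50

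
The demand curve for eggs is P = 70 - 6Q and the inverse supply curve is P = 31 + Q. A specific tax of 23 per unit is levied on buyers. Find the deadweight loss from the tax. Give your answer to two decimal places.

37.79

Pre-tax equilibrium: 70 - 6Q = 31 + Q gives Q* = 5.5714, P* = 36.5714.
A tax on buyers shifts demand down by 23: (70 - 23) - 6Q = 31 + Q, so Q_t = 2.2857. Buyers pay P_b = 56.2857; sellers receive P_s = P_b - 23 = 33.2857.
Deadweight loss is the triangle between the curves from Q_t to Q*: (1/2)(5.5714 - 2.2857)(23) = 37.7857.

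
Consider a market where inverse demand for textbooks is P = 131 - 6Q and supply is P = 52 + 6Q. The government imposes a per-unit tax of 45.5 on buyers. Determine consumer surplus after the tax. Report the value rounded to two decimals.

Without the tax, 131 - 6Q = 52 + 6Q so Q* = 6.5833 and P* = 91.5.
A tax on buyers shifts demand down by 45.5: (131 - 45.5) - 6Q = 52 + 6Q, so Q_t = 2.7917. Buyers pay P_b = 114.25; sellers receive P_s = P_b - 45.5 = 68.75.
Consumer surplus is the triangle under demand above P_b: (1/2)(2.7917)(131 - 114.25) = 23.3802.

23.38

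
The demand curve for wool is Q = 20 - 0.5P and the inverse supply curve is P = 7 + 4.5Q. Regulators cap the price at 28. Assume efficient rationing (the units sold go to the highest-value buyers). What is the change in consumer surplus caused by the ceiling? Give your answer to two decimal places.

Rewriting demand in inverse form: P = 40 - 2Q.
Free-market equilibrium: 40 - 2Q = 7 + 4.5Q gives Q* = 5.0769, P* = 29.8462.
At the ceiling price 28, quantity supplied is (28 - 7)/4.5 = 4.6667; supply is the short side, so Q = 4.6667 trades at P = 28.
CS goes from (1/2)(5.0769)(10.1538) = 25.7751 to 34.2222 (computed as (40 - 28)(4.6667) - (1/2)(2)(4.6667)^2), a change of 8.4471.

8.45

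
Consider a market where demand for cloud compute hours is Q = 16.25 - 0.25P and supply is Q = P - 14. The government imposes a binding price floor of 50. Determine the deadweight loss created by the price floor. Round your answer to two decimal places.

104.01

Rewriting demand in inverse form: P = 65 - 4Q.
Rewriting supply in inverse form: P = 14 + Q.
Without the control, 65 - 4Q = 14 + Q so Q* = 10.2 and P* = 24.2.
At P = 50, buyers demand (65 - 50)/4 = 3.75 while sellers would supply more, so the quantity traded is 3.75 at price 50.
The lost-trades triangle has base Q* - 3.75 = 6.45 and height equal to the gap between the curves at Q = 3.75, which is 50 - 17.75 = 32.25. DWL = (1/2)(6.45)(32.25) = 104.0062.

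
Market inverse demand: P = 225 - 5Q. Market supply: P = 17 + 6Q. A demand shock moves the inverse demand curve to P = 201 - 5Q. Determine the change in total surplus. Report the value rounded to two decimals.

Initial equilibrium: Q_0 = 18.9091, P_0 = 130.4545; CS_0 = (1/2)(18.9091)(94.5455) = 893.8843, PS_0 = (1/2)(18.9091)(113.4545) = 1072.6612.
New equilibrium: 201 - 5Q = 17 + 6Q gives Q_1 = 16.7273, P_1 = 117.3636; CS_1 = 699.5041, PS_1 = 839.405.
Change in total surplus = (699.5041 + 839.405) - (893.8843 + 1072.6612) = -427.6364.

-427.64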